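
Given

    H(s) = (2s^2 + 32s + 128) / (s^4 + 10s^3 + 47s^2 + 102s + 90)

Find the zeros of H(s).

Set the numerator to zero: 2s^2 + 32s + 128 = 0, i.e. 2·(s^2 + 16s + 64) = 0.
Factoring: (s + 8)^2 = 0.

s = -8, -8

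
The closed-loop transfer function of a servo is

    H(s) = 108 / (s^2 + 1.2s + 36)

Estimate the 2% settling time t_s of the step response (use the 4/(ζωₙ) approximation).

t_s ≈ 6.667 s

Comparing s^2 + 1.2s + 36 to s^2 + 2ζωₙs + ωₙ²: ωₙ = 6 rad/s and ζ = 1.2/(2·6) = 0.1.
ζωₙ = 1.2/2 = 0.6, so t_s ≈ 4/(ζωₙ) = 4/0.6 ≈ 6.667 s.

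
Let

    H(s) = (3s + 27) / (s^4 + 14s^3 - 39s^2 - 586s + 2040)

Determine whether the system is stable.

The denominator s^4 + 14s^3 - 39s^2 - 586s + 2040 factors as (s + 12)(s^2 - 8s + 17)(s + 10), giving poles at s = -12, 4 ± j, -10.
Since the pole(s) at s = 4 ± j lie in the right half-plane, the system is unstable.

unstable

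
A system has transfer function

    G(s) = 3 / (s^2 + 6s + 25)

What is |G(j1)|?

|G(j1)| ≈ 0.1213

Substitute s = j1: numerator = 3, denominator = 24 + j6.
|G(j1)| = |3| / |24 + j6| = 3 / 24.739 ≈ 0.1213.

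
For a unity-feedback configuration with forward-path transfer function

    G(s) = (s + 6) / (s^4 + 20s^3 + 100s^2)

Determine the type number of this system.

Type 2

Factor s from the denominator: s^4 + 20s^3 + 100s^2 = s^2·(s^2 + 20s + 100).
There are 2 poles at the origin, so the system is Type 2.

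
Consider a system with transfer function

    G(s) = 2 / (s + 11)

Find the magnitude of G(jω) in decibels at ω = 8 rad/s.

|G(j8)|_dB ≈ -16.7 dB

Substitute s = j8: numerator = 2, denominator = 11 + j8.
|G(j8)| = |2| / |11 + j8| = 2 / 13.601 ≈ 0.1470.
In decibels: 20·log₁₀(0.1470) ≈ -16.7 dB.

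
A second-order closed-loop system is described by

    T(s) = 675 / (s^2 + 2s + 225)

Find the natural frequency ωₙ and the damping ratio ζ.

Compare the denominator to the standard form s^2 + 2ζωₙs + ωₙ².
ωₙ² = 225, so ωₙ = 15 rad/s.
2ζωₙ = 2, so ζ = 2/(2·15) ≈ 0.06667.

ωₙ = 15 rad/s, ζ ≈ 0.06667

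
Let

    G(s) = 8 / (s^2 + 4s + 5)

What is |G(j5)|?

Substitute s = j5: numerator = 8, denominator = -20 + j20.
|G(j5)| = |8| / |-20 + j20| = 8 / 28.284 ≈ 0.2828.

|G(j5)| ≈ 0.2828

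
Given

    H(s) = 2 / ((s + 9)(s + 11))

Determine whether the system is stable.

The poles can be read from the denominator factors: s = -9, -11.
Since all poles lie strictly in the left half-plane, the system is stable.

stable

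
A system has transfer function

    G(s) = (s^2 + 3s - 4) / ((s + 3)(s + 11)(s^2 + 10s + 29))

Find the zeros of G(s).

s = -4, 1

Set the numerator to zero: s^2 + 3s - 4 = 0.
Factoring: (s + 4)(s - 1) = 0.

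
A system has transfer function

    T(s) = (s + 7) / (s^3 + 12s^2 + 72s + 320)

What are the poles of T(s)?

The poles are the roots of the denominator s^3 + 12s^2 + 72s + 320 = 0.
Trying s = -8: the polynomial evaluates to 0, so (s + 8) is a factor.
Dividing out leaves s^2 + 4s + 40 = 0.
The quadratic formula then gives s = -2 ± 6j.

s = -2 ± 6j, -8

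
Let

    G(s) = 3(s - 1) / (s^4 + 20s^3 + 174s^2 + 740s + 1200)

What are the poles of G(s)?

The poles are the roots of the denominator s^4 + 20s^3 + 174s^2 + 740s + 1200 = 0.
Trying s = -4: the polynomial evaluates to 0, so (s + 4) is a factor.
Dividing out leaves s^3 + 16s^2 + 110s + 300 = 0.
This factors further as (s^2 + 10s + 50)(s + 6) = 0.

s = -5 + 5j, -5 - 5j, -4, -6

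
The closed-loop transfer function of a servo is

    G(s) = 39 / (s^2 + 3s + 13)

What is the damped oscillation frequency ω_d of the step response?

Comparing s^2 + 3s + 13 to s^2 + 2ζωₙs + ωₙ²: ωₙ = √13 ≈ 3.606 rad/s and ζ = 3/(2·√13) ≈ 0.4160.
ζωₙ = 3/2 = 1.5, so ω_d = ωₙ√(1−ζ²) = √(ωₙ² − (ζωₙ)²) = √(13 − 1.5²) = √10.75 ≈ 3.279 rad/s.

ω_d ≈ 3.279 rad/s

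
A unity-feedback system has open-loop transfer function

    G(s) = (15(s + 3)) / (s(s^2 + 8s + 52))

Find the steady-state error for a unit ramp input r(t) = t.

G(s) has one pole at the origin.
This is a Type 1 system. Kv = lim_{s→0} s·G(s) = 45/52.
e_ss = 1/Kv = 1/(45/52) = 52/45 ≈ 1.156.

e_ss = 1.156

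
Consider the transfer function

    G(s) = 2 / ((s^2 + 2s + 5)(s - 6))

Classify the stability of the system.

The poles can be read from the denominator factors: s = -1 ± 2j, 6.
Since the pole(s) at s = 6 lie in the right half-plane, the system is unstable.

unstable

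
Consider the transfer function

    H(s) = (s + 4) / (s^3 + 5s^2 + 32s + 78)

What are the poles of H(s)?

s = -1 + 5j, -1 - 5j, -3

The poles are the roots of the denominator s^3 + 5s^2 + 32s + 78 = 0.
Trying s = -3: the polynomial evaluates to 0, so (s + 3) is a factor.
Dividing out leaves s^2 + 2s + 26 = 0.
The quadratic formula then gives s = -1 ± 5j.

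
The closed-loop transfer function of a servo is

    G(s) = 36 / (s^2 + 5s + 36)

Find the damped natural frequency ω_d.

ω_d ≈ 5.454 rad/s

Comparing s^2 + 5s + 36 to s^2 + 2ζωₙs + ωₙ²: ωₙ = 6 rad/s and ζ = 5/(2·6) ≈ 0.4167.
ζωₙ = 5/2 = 2.5, so ω_d = ωₙ√(1−ζ²) = √(ωₙ² − (ζωₙ)²) = √(36 − 2.5²) = √29.75 ≈ 5.454 rad/s.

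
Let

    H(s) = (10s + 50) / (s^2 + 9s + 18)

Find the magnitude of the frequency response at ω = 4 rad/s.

Substitute s = j4: numerator = 50 + j40, denominator = 2 + j36.
|H(j4)| = |50 + j40| / |2 + j36| = 64.031 / 36.056 ≈ 1.776.

|H(j4)| ≈ 1.776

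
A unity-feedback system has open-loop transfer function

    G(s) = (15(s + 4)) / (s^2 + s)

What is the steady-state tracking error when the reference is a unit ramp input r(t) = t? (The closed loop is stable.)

G(s) has one pole at the origin.
This is a Type 1 system. Kv = lim_{s→0} s·G(s) = 60/1.
e_ss = 1/Kv = 1/(60) = 1/60 ≈ 0.01667.

e_ss = 0.01667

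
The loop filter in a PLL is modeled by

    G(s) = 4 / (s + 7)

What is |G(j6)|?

Substitute s = j6: numerator = 4, denominator = 7 + j6.
|G(j6)| = |4| / |7 + j6| = 4 / 9.2195 ≈ 0.4339.

|G(j6)| ≈ 0.4339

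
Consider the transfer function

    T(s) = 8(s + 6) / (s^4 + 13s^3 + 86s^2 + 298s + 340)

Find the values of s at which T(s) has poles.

The poles are the roots of the denominator s^4 + 13s^3 + 86s^2 + 298s + 340 = 0.
Trying s = -5: the polynomial evaluates to 0, so (s + 5) is a factor.
Dividing out leaves s^3 + 8s^2 + 46s + 68 = 0.
This factors further as (s^2 + 6s + 34)(s + 2) = 0.

s = -3 ± 5j, -5, -2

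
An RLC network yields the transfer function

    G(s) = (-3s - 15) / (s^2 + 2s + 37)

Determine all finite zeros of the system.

Set the numerator to zero: -3s - 15 = 0, i.e. -3·(s + 5) = 0.
So s = -5.

s = -5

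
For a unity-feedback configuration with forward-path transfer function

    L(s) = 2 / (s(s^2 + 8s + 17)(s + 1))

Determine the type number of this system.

Type 1

The denominator has 1 factor of s at the origin (free integrator), so this is a Type 1 system.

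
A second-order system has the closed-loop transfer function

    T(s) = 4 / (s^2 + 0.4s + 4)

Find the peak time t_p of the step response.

Comparing s^2 + 0.4s + 4 to s^2 + 2ζωₙs + ωₙ²: ωₙ = 2 rad/s and ζ = 0.4/(2·2) = 0.1.
ζωₙ = 0.4/2 = 0.2, so ω_d = ωₙ√(1−ζ²) = √(ωₙ² − (ζωₙ)²) = √(4 − 0.2²) = √3.96 ≈ 1.990 rad/s.
t_p = π/ω_d = π/1.990 ≈ 1.579 s.

t_p ≈ 1.579 s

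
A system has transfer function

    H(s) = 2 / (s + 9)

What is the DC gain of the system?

Set s = 0: H(0) = (2) / (9) = 2/9.

H(0) = 2/9 ≈ 0.2222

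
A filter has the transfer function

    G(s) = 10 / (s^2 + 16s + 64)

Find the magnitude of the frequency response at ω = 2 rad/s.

|G(j2)| ≈ 0.1471

Substitute s = j2: numerator = 10, denominator = 60 + j32.
|G(j2)| = |10| / |60 + j32| = 10 / 68 ≈ 0.1471.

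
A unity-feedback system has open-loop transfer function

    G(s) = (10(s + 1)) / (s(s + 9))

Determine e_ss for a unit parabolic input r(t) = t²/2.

G(s) has one pole at the origin.
This is a Type 1 system; Ka = lim_{s→0} s^2·G(s) = 0, so the steady-state error for a parabola input is infinite.

e_ss = ∞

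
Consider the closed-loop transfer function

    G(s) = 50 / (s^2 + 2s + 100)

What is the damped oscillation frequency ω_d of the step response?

ω_d ≈ 9.950 rad/s

Comparing s^2 + 2s + 100 to s^2 + 2ζωₙs + ωₙ²: ωₙ = 10 rad/s and ζ = 2/(2·10) = 0.1.
ζωₙ = 2/2 = 1, so ω_d = ωₙ√(1−ζ²) = √(ωₙ² − (ζωₙ)²) = √(100 − 1²) = √99 ≈ 9.950 rad/s.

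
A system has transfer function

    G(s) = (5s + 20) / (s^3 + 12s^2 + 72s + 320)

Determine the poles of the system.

s = -2 ± 6j, -8

The poles are the roots of the denominator s^3 + 12s^2 + 72s + 320 = 0.
Trying s = -8: the polynomial evaluates to 0, so (s + 8) is a factor.
Dividing out leaves s^2 + 4s + 40 = 0.
The quadratic formula then gives s = -2 ± 6j.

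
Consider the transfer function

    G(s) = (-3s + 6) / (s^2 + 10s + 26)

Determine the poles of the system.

s = -5 + j, -5 - j

The poles are the roots of the denominator s^2 + 10s + 26 = 0.
Using the quadratic formula: s = (-10 ± √(-4))/2 = -5 ± 1j.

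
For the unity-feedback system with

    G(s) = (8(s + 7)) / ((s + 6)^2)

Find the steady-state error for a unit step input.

e_ss = 0.3913

G(s) has no poles at the origin.
This is a Type 0 system. Kp = lim_{s→0} G(s) = 56/36 = 14/9.
e_ss = 1/(1 + Kp) = 1/(1 + 14/9) = 9/23 ≈ 0.3913.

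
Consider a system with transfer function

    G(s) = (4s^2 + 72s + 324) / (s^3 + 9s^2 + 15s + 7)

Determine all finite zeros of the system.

s = -9, -9

Set the numerator to zero: 4s^2 + 72s + 324 = 0, i.e. 4·(s^2 + 18s + 81) = 0.
Factoring: (s + 9)^2 = 0.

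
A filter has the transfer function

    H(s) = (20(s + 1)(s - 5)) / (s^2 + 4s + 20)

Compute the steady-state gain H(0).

At s = 0 each factor (s + a) contributes a and each (s^2 + bs + c) contributes c.
H(0) = 20·(1) · (-5) / ((20)) = -100/20 = -5.

H(0) = -5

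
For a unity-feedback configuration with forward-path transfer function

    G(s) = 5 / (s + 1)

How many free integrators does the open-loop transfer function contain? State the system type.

Type 0

The denominator has no factor of s at the origin — no free integrator — so this is a Type 0 system.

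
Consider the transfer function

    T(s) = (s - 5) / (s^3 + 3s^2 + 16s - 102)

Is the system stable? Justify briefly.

The denominator s^3 + 3s^2 + 16s - 102 factors as (s^2 + 6s + 34)(s - 3), giving poles at s = -3 ± 5j, 3.
Since the pole(s) at s = 3 lie in the right half-plane, the system is unstable.

unstable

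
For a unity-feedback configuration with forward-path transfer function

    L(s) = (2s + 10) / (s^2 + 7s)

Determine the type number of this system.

Type 1

Factor s from the denominator: s^2 + 7s = s·(s + 7).
There is 1 pole at the origin, so the system is Type 1.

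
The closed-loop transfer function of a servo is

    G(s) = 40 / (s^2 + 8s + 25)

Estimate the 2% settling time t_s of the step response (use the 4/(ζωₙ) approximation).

Comparing s^2 + 8s + 25 to s^2 + 2ζωₙs + ωₙ²: ωₙ = 5 rad/s and ζ = 8/(2·5) = 0.8.
ζωₙ = 8/2 = 4, so t_s ≈ 4/(ζωₙ) = 4/4 = 1 s.

t_s ≈ 1 s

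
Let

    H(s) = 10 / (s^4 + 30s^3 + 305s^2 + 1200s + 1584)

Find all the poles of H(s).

s = -4, -3, -11, -12

The poles are the roots of the denominator s^4 + 30s^3 + 305s^2 + 1200s + 1584 = 0.
Trying s = -4: the polynomial evaluates to 0, so (s + 4) is a factor.
Dividing out leaves s^3 + 26s^2 + 201s + 396 = 0.
This factors further as (s + 3)(s + 11)(s + 12) = 0.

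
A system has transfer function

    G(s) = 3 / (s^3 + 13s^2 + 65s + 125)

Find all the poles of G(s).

s = -4 ± 3j, -5

The poles are the roots of the denominator s^3 + 13s^2 + 65s + 125 = 0.
Trying s = -5: the polynomial evaluates to 0, so (s + 5) is a factor.
Dividing out leaves s^2 + 8s + 25 = 0.
The quadratic formula then gives s = -4 ± 3j.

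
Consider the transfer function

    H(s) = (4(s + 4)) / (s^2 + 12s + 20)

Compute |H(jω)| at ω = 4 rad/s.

Substitute s = j4: numerator = 16 + j16, denominator = 4 + j48.
|H(j4)| = |16 + j16| / |4 + j48| = 22.627 / 48.166 ≈ 0.4698.

|H(j4)| ≈ 0.4698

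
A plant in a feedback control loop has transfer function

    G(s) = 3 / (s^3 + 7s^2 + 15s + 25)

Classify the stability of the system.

stable

The denominator s^3 + 7s^2 + 15s + 25 factors as (s + 5)(s^2 + 2s + 5), giving poles at s = -5, -1 ± 2j.
Since all poles lie strictly in the left half-plane, the system is stable.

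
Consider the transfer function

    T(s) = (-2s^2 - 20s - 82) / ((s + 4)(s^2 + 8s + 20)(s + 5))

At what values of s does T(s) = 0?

Set the numerator to zero: -2s^2 - 20s - 82 = 0, i.e. -2·(s^2 + 10s + 41) = 0.
Factoring: (s^2 + 10s + 41) = 0.

s = -5 + 4j, -5 - 4j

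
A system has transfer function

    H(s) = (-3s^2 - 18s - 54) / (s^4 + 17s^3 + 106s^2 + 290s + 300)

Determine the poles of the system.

The poles are the roots of the denominator s^4 + 17s^3 + 106s^2 + 290s + 300 = 0.
Trying s = -6: the polynomial evaluates to 0, so (s + 6) is a factor.
Dividing out leaves s^3 + 11s^2 + 40s + 50 = 0.
This factors further as (s^2 + 6s + 10)(s + 5) = 0.

s = -3 ± j, -6, -5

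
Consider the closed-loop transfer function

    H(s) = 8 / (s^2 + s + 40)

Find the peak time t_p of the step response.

Comparing s^2 + s + 40 to s^2 + 2ζωₙs + ωₙ²: ωₙ = √40 ≈ 6.325 rad/s and ζ = 1/(2·√40) ≈ 0.07906.
ζωₙ = 1/2 = 0.5, so ω_d = ωₙ√(1−ζ²) = √(ωₙ² − (ζωₙ)²) = √(40 − 0.5²) = √39.75 ≈ 6.305 rad/s.
t_p = π/ω_d = π/6.305 ≈ 0.4983 s.

t_p ≈ 0.4983 s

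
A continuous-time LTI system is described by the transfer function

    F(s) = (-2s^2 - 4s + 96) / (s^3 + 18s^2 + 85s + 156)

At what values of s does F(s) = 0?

Set the numerator to zero: -2s^2 - 4s + 96 = 0, i.e. -2·(s^2 + 2s - 48) = 0.
Factoring: (s - 6)(s + 8) = 0.

s = 6, -8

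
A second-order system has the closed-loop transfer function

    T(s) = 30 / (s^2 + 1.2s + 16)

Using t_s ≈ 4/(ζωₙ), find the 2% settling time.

Comparing s^2 + 1.2s + 16 to s^2 + 2ζωₙs + ωₙ²: ωₙ = 4 rad/s and ζ = 1.2/(2·4) = 0.15.
ζωₙ = 1.2/2 = 0.6, so t_s ≈ 4/(ζωₙ) = 4/0.6 ≈ 6.667 s.

t_s ≈ 6.667 s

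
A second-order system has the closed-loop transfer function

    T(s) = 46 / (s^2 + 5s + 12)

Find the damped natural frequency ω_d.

Comparing s^2 + 5s + 12 to s^2 + 2ζωₙs + ωₙ²: ωₙ = √12 ≈ 3.464 rad/s and ζ = 5/(2·√12) ≈ 0.7217.
ζωₙ = 5/2 = 2.5, so ω_d = ωₙ√(1−ζ²) = √(ωₙ² − (ζωₙ)²) = √(12 − 2.5²) = √5.75 ≈ 2.398 rad/s.

ω_d ≈ 2.398 rad/s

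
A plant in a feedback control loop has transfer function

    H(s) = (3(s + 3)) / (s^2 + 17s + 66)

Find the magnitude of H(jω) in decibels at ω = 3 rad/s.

Substitute s = j3: numerator = 9 + j9, denominator = 57 + j51.
|H(j3)| = |9 + j9| / |57 + j51| = 12.728 / 76.485 ≈ 0.1664.
In decibels: 20·log₁₀(0.1664) ≈ -15.6 dB.

|H(j3)|_dB ≈ -15.6 dB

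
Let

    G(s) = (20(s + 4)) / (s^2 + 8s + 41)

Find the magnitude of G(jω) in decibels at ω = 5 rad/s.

Substitute s = j5: numerator = 80 + j100, denominator = 16 + j40.
|G(j5)| = |80 + j100| / |16 + j40| = 128.06 / 43.081 ≈ 2.973.
In decibels: 20·log₁₀(2.973) ≈ 9.46 dB.

|G(j5)|_dB ≈ 9.46 dB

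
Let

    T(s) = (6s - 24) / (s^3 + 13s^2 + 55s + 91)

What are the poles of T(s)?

s = -3 + 2j, -3 - 2j, -7

The poles are the roots of the denominator s^3 + 13s^2 + 55s + 91 = 0.
Trying s = -7: the polynomial evaluates to 0, so (s + 7) is a factor.
Dividing out leaves s^2 + 6s + 13 = 0.
The quadratic formula then gives s = -3 ± 2j.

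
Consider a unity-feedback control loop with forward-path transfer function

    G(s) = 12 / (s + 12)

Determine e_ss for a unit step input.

e_ss = 0.5000

G(s) has no poles at the origin.
This is a Type 0 system. Kp = lim_{s→0} G(s) = 12/12 = 1.
e_ss = 1/(1 + Kp) = 1/(1 + 1) = 1/2 ≈ 0.5000.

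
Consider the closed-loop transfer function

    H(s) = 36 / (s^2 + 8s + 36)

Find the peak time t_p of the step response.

Comparing s^2 + 8s + 36 to s^2 + 2ζωₙs + ωₙ²: ωₙ = 6 rad/s and ζ = 8/(2·6) ≈ 0.6667.
ζωₙ = 8/2 = 4, so ω_d = ωₙ√(1−ζ²) = √(ωₙ² − (ζωₙ)²) = √(36 − 4²) = √20 ≈ 4.472 rad/s.
t_p = π/ω_d = π/4.472 ≈ 0.7025 s.

t_p ≈ 0.7025 s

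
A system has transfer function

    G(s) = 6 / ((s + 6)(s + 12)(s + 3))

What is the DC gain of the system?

At s = 0 each factor (s + a) contributes a and each (s^2 + bs + c) contributes c.
G(0) = 6·1 / ((6) · (12) · (3)) = 6/216 = 1/36.

G(0) = 1/36 ≈ 0.02778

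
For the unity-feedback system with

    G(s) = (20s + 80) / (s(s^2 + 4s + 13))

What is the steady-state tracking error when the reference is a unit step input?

G(s) has one pole at the origin.
This is a Type 1 system; for a step input the steady-state error is zero.

e_ss = 0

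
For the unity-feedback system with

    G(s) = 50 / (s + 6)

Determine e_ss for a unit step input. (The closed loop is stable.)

e_ss = 0.1071

G(s) has no poles at the origin.
This is a Type 0 system. Kp = lim_{s→0} G(s) = 50/6 = 25/3.
e_ss = 1/(1 + Kp) = 1/(1 + 25/3) = 3/28 ≈ 0.1071.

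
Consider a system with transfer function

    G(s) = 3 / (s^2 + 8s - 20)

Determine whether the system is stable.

unstable

The denominator s^2 + 8s - 20 factors as (s + 10)(s - 2), giving poles at s = -10, 2.
Since the pole(s) at s = 2 lie in the right half-plane, the system is unstable.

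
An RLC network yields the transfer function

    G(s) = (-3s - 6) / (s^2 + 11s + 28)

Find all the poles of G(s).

The poles are the roots of the denominator s^2 + 11s + 28 = 0.
Factoring: (s + 4)(s + 7) = 0, so s = -4 and s = -7.

s = -4, -7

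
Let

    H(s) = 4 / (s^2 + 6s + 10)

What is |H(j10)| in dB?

|H(j10)|_dB ≈ -28.6 dB

Substitute s = j10: numerator = 4, denominator = -90 + j60.
|H(j10)| = |4| / |-90 + j60| = 4 / 108.17 ≈ 0.03698.
In decibels: 20·log₁₀(0.03698) ≈ -28.6 dB.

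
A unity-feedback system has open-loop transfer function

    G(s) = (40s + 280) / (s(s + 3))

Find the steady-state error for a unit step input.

G(s) has one pole at the origin.
This is a Type 1 system; for a step input the steady-state error is zero.

e_ss = 0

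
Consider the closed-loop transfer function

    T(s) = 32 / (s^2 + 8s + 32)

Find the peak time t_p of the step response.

Comparing s^2 + 8s + 32 to s^2 + 2ζωₙs + ωₙ²: ωₙ = √32 ≈ 5.657 rad/s and ζ = 8/(2·√32) ≈ 0.7071.
ζωₙ = 8/2 = 4, so ω_d = ωₙ√(1−ζ²) = √(ωₙ² − (ζωₙ)²) = √(32 − 4²) = √16 = 4 rad/s.
t_p = π/ω_d = π/4 ≈ 0.7854 s.

t_p ≈ 0.7854 s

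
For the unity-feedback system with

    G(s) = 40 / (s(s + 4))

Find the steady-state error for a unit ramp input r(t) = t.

G(s) has one pole at the origin.
This is a Type 1 system. Kv = lim_{s→0} s·G(s) = 40/4 = 10.
e_ss = 1/Kv = 1/(10) = 1/10 ≈ 0.1000.

e_ss = 0.1000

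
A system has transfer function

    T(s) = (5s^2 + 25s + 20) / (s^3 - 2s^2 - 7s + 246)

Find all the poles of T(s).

s = 4 ± 5j, -6

The poles are the roots of the denominator s^3 - 2s^2 - 7s + 246 = 0.
Trying s = -6: the polynomial evaluates to 0, so (s + 6) is a factor.
Dividing out leaves s^2 - 8s + 41 = 0.
The quadratic formula then gives s = 4 ± 5j.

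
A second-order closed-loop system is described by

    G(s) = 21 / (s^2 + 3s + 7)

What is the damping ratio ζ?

Compare the denominator to the standard form s^2 + 2ζωₙs + ωₙ².
ωₙ² = 7, so ωₙ = √7 ≈ 2.646 rad/s.
2ζωₙ = 3, so ζ = 3/(2·√7) ≈ 0.5669.
With ζ = 0.5669 the response is underdamped.

ζ ≈ 0.5669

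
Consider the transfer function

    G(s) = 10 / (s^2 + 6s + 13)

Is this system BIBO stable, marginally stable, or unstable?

The poles can be read from the denominator factors: s = -3 ± 2j.
Since all poles lie strictly in the left half-plane, the system is stable.

stable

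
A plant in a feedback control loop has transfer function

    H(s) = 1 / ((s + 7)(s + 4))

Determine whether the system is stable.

stable

The poles can be read from the denominator factors: s = -7, -4.
Since all poles lie strictly in the left half-plane, the system is stable.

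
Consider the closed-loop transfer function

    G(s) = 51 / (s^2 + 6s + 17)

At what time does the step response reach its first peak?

t_p ≈ 1.111 s

Comparing s^2 + 6s + 17 to s^2 + 2ζωₙs + ωₙ²: ωₙ = √17 ≈ 4.123 rad/s and ζ = 6/(2·√17) ≈ 0.7276.
ζωₙ = 6/2 = 3, so ω_d = ωₙ√(1−ζ²) = √(ωₙ² − (ζωₙ)²) = √(17 − 3²) = √8 ≈ 2.828 rad/s.
t_p = π/ω_d = π/2.828 ≈ 1.111 s.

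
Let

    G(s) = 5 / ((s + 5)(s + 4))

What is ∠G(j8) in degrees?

∠G(j8) ≈ -121.4°

At s = j8: numerator = 5, denominator = -44 + j72.
∠G = ∠num − ∠den = 0° − (121.43°) = -121.4°.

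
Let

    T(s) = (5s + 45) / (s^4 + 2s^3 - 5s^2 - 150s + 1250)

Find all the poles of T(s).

The poles are the roots of the denominator s^4 + 2s^3 - 5s^2 - 150s + 1250 = 0.
No real roots exist; factor into two real quadratics: (s^2 - 8s + 25)(s^2 + 10s + 50) = 0.
Each quadratic gives a conjugate pair via the quadratic formula.

s = 4 ± 3j, -5 ± 5j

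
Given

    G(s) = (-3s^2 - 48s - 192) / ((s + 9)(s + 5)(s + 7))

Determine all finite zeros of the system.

s = -8, -8

Set the numerator to zero: -3s^2 - 48s - 192 = 0, i.e. -3·(s^2 + 16s + 64) = 0.
Factoring: (s + 8)^2 = 0.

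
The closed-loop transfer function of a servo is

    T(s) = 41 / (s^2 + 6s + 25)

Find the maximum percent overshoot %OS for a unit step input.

%OS ≈ 9.48%

Comparing s^2 + 6s + 25 to s^2 + 2ζωₙs + ωₙ²: ωₙ = 5 rad/s and ζ = 6/(2·5) = 0.6.
%OS = 100·exp(−πζ/√(1−ζ²)) = 100·exp(−π·0.6/√(1−0.6²)) ≈ 9.48%.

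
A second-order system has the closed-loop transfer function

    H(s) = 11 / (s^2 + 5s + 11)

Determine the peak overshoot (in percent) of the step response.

%OS ≈ 2.72%

Comparing s^2 + 5s + 11 to s^2 + 2ζωₙs + ωₙ²: ωₙ = √11 ≈ 3.317 rad/s and ζ = 5/(2·√11) ≈ 0.7538.
%OS = 100·exp(−πζ/√(1−ζ²)) = 100·exp(−π·0.7538/√(1−0.7538²)) ≈ 2.72%.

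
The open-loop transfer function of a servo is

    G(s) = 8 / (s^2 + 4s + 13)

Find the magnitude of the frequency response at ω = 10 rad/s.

Substitute s = j10: numerator = 8, denominator = -87 + j40.
|G(j10)| = |8| / |-87 + j40| = 8 / 95.755 ≈ 0.08355.

|G(j10)| ≈ 0.08355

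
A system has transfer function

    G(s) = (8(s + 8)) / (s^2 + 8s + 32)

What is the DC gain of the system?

At s = 0 each factor (s + a) contributes a and each (s^2 + bs + c) contributes c.
G(0) = 8·(8) / ((32)) = 64/32 = 2.

G(0) = 2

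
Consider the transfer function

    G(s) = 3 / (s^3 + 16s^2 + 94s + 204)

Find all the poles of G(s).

s = -5 + 3j, -5 - 3j, -6

The poles are the roots of the denominator s^3 + 16s^2 + 94s + 204 = 0.
Trying s = -6: the polynomial evaluates to 0, so (s + 6) is a factor.
Dividing out leaves s^2 + 10s + 34 = 0.
The quadratic formula then gives s = -5 ± 3j.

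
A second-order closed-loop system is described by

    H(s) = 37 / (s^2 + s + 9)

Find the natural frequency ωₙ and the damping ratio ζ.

ωₙ = 3 rad/s, ζ ≈ 0.1667

Compare the denominator to the standard form s^2 + 2ζωₙs + ωₙ².
ωₙ² = 9, so ωₙ = 3 rad/s.
2ζωₙ = 1, so ζ = 1/(2·3) ≈ 0.1667.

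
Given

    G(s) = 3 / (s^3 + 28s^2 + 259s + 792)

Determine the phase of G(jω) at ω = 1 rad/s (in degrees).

∠G(j1) ≈ -18.66°

At s = j1: numerator = 3, denominator = 764 + j258.
∠G = ∠num − ∠den = 0° − (18.660°) = -18.66°.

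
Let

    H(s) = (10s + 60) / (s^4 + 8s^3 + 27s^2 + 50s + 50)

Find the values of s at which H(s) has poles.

The poles are the roots of the denominator s^4 + 8s^3 + 27s^2 + 50s + 50 = 0.
No real roots exist; factor into two real quadratics: (s^2 + 6s + 10)(s^2 + 2s + 5) = 0.
Each quadratic gives a conjugate pair via the quadratic formula.

s = -3 + j, -3 - j, -1 + 2j, -1 - 2j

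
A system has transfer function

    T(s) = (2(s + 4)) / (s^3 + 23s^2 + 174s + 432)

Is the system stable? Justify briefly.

stable

The denominator s^3 + 23s^2 + 174s + 432 factors as (s + 6)(s + 9)(s + 8), giving poles at s = -6, -9, -8.
Since all poles lie strictly in the left half-plane, the system is stable.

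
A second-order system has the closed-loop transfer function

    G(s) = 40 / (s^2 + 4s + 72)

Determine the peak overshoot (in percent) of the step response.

%OS ≈ 46.7%

Comparing s^2 + 4s + 72 to s^2 + 2ζωₙs + ωₙ²: ωₙ = √72 ≈ 8.485 rad/s and ζ = 4/(2·√72) ≈ 0.2357.
%OS = 100·exp(−πζ/√(1−ζ²)) = 100·exp(−π·0.2357/√(1−0.2357²)) ≈ 46.7%.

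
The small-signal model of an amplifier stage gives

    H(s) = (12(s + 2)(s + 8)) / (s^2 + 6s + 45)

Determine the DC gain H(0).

H(0) = 64/15 ≈ 4.267

At s = 0 each factor (s + a) contributes a and each (s^2 + bs + c) contributes c.
H(0) = 12·(2) · (8) / ((45)) = 192/45 = 64/15.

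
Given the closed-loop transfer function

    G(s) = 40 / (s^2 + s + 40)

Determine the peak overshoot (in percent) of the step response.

Comparing s^2 + s + 40 to s^2 + 2ζωₙs + ωₙ²: ωₙ = √40 ≈ 6.325 rad/s and ζ = 1/(2·√40) ≈ 0.07906.
%OS = 100·exp(−πζ/√(1−ζ²)) = 100·exp(−π·0.07906/√(1−0.07906²)) ≈ 77.9%.

%OS ≈ 77.9%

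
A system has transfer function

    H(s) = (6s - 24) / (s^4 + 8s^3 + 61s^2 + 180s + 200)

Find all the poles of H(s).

s = -2 ± j, -2 ± 6j

The poles are the roots of the denominator s^4 + 8s^3 + 61s^2 + 180s + 200 = 0.
No real roots exist; factor into two real quadratics: (s^2 + 4s + 5)(s^2 + 4s + 40) = 0.
Each quadratic gives a conjugate pair via the quadratic formula.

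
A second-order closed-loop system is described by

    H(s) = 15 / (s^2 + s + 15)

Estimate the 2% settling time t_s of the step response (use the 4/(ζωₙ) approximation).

t_s ≈ 8 s

Comparing s^2 + s + 15 to s^2 + 2ζωₙs + ωₙ²: ωₙ = √15 ≈ 3.873 rad/s and ζ = 1/(2·√15) ≈ 0.1291.
ζωₙ = 1/2 = 0.5, so t_s ≈ 4/(ζωₙ) = 4/0.5 = 8 s.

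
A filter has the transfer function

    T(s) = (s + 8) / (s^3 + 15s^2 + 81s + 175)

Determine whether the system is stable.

The denominator s^3 + 15s^2 + 81s + 175 factors as (s^2 + 8s + 25)(s + 7), giving poles at s = -4 + 3j, -4 - 3j, -7.
Since all poles lie strictly in the left half-plane, the system is stable.

stable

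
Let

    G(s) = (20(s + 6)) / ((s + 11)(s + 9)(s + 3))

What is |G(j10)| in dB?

|G(j10)|_dB ≈ -19.0 dB

Substitute s = j10: numerator = 120 + j200, denominator = -2003 + j590.
|G(j10)| = |120 + j200| / |-2003 + j590| = 233.24 / 2088.1 ≈ 0.1117.
In decibels: 20·log₁₀(0.1117) ≈ -19.0 dB.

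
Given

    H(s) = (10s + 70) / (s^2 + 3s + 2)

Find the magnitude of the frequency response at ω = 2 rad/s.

|H(j2)| ≈ 11.51

Substitute s = j2: numerator = 70 + j20, denominator = -2 + j6.
|H(j2)| = |70 + j20| / |-2 + j6| = 72.801 / 6.3246 ≈ 11.51.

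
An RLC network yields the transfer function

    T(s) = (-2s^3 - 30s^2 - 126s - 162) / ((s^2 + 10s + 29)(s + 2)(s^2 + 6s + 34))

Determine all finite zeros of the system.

Set the numerator to zero: -2s^3 - 30s^2 - 126s - 162 = 0, i.e. -2·(s^3 + 15s^2 + 63s + 81) = 0.
Factoring: (s + 3)^2(s + 9) = 0.

s = -3, -9, -3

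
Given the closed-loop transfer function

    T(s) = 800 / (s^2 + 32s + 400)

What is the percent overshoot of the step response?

%OS ≈ 1.52%

Comparing s^2 + 32s + 400 to s^2 + 2ζωₙs + ωₙ²: ωₙ = 20 rad/s and ζ = 32/(2·20) = 0.8.
%OS = 100·exp(−πζ/√(1−ζ²)) = 100·exp(−π·0.8/√(1−0.8²)) ≈ 1.52%.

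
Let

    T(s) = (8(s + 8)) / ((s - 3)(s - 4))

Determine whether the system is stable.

unstable

The poles can be read from the denominator factors: s = 3, 4.
Since the pole(s) at s = 3, 4 lie in the right half-plane, the system is unstable.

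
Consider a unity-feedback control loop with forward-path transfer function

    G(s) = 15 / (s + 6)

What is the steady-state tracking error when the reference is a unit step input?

e_ss = 0.2857

G(s) has no poles at the origin.
This is a Type 0 system. Kp = lim_{s→0} G(s) = 15/6 = 5/2.
e_ss = 1/(1 + Kp) = 1/(1 + 5/2) = 2/7 ≈ 0.2857.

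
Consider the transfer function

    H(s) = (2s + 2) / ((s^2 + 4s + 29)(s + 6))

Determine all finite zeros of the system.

s = -1

Set the numerator to zero: 2s + 2 = 0, i.e. 2·(s + 1) = 0.
So s = -1.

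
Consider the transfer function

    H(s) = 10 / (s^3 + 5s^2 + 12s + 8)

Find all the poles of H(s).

s = -2 ± 2j, -1

The poles are the roots of the denominator s^3 + 5s^2 + 12s + 8 = 0.
Trying s = -1: the polynomial evaluates to 0, so (s + 1) is a factor.
Dividing out leaves s^2 + 4s + 8 = 0.
The quadratic formula then gives s = -2 ± 2j.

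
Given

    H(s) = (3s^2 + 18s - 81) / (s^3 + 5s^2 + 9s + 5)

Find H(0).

H(0) = -81/5 ≈ -16.20

Set s = 0: H(0) = (-81) / (5) = -81/5.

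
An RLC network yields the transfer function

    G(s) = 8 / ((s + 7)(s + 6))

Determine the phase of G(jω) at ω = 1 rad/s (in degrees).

At s = j1: numerator = 8, denominator = 41 + j13.
∠G = ∠num − ∠den = 0° − (17.592°) = -17.59°.

∠G(j1) ≈ -17.59°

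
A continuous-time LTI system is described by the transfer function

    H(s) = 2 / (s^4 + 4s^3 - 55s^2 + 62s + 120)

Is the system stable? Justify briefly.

unstable

The denominator s^4 + 4s^3 - 55s^2 + 62s + 120 factors as (s - 3)(s + 10)(s + 1)(s - 4), giving poles at s = 3, -10, -1, 4.
Since the pole(s) at s = 3, 4 lie in the right half-plane, the system is unstable.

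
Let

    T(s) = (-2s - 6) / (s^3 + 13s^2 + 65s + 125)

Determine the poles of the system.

The poles are the roots of the denominator s^3 + 13s^2 + 65s + 125 = 0.
Trying s = -5: the polynomial evaluates to 0, so (s + 5) is a factor.
Dividing out leaves s^2 + 8s + 25 = 0.
The quadratic formula then gives s = -4 ± 3j.

s = -4 + 3j, -4 - 3j, -5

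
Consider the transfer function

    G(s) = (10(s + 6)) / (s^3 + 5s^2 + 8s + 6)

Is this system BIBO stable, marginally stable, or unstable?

The denominator s^3 + 5s^2 + 8s + 6 factors as (s^2 + 2s + 2)(s + 3), giving poles at s = -1 + j, -1 - j, -3.
Since all poles lie strictly in the left half-plane, the system is stable.

stable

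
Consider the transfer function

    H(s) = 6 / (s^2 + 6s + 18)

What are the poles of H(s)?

The poles are the roots of the denominator s^2 + 6s + 18 = 0.
Using the quadratic formula: s = (-6 ± √(-36))/2 = -3 ± 3j.

s = -3 + 3j, -3 - 3j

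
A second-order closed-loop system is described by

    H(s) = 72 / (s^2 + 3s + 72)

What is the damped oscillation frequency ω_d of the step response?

Comparing s^2 + 3s + 72 to s^2 + 2ζωₙs + ωₙ²: ωₙ = √72 ≈ 8.485 rad/s and ζ = 3/(2·√72) ≈ 0.1768.
ζωₙ = 3/2 = 1.5, so ω_d = ωₙ√(1−ζ²) = √(ωₙ² − (ζωₙ)²) = √(72 − 1.5²) = √69.75 ≈ 8.352 rad/s.

ω_d ≈ 8.352 rad/s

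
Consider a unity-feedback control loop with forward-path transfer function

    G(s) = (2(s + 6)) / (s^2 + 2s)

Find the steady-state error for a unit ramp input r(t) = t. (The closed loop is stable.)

e_ss = 0.1667

G(s) has one pole at the origin.
This is a Type 1 system. Kv = lim_{s→0} s·G(s) = 12/2 = 6.
e_ss = 1/Kv = 1/(6) = 1/6 ≈ 0.1667.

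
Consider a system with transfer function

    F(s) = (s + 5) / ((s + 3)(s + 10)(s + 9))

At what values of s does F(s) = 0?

Set the numerator to zero: s + 5 = 0.
So s = -5.

s = -5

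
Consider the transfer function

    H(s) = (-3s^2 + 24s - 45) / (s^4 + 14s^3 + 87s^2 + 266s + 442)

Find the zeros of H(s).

Set the numerator to zero: -3s^2 + 24s - 45 = 0, i.e. -3·(s^2 - 8s + 15) = 0.
Factoring: (s - 3)(s - 5) = 0.

s = 3, 5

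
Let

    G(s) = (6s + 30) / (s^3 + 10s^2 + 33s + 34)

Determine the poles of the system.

s = -4 ± j, -2

The poles are the roots of the denominator s^3 + 10s^2 + 33s + 34 = 0.
Trying s = -2: the polynomial evaluates to 0, so (s + 2) is a factor.
Dividing out leaves s^2 + 8s + 17 = 0.
The quadratic formula then gives s = -4 ± 1j.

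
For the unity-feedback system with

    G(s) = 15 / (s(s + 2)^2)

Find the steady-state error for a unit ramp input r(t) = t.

e_ss = 0.2667

G(s) has one pole at the origin.
This is a Type 1 system. Kv = lim_{s→0} s·G(s) = 15/4.
e_ss = 1/Kv = 1/(15/4) = 4/15 ≈ 0.2667.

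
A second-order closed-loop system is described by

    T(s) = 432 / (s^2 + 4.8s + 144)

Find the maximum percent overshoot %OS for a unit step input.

%OS ≈ 52.7%

Comparing s^2 + 4.8s + 144 to s^2 + 2ζωₙs + ωₙ²: ωₙ = 12 rad/s and ζ = 4.8/(2·12) = 0.2.
%OS = 100·exp(−πζ/√(1−ζ²)) = 100·exp(−π·0.2/√(1−0.2²)) ≈ 52.7%.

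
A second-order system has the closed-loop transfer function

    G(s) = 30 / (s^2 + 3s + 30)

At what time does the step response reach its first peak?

t_p ≈ 0.5964 s

Comparing s^2 + 3s + 30 to s^2 + 2ζωₙs + ωₙ²: ωₙ = √30 ≈ 5.477 rad/s and ζ = 3/(2·√30) ≈ 0.2739.
ζωₙ = 3/2 = 1.5, so ω_d = ωₙ√(1−ζ²) = √(ωₙ² − (ζωₙ)²) = √(30 − 1.5²) = √27.75 ≈ 5.268 rad/s.
t_p = π/ω_d = π/5.268 ≈ 0.5964 s.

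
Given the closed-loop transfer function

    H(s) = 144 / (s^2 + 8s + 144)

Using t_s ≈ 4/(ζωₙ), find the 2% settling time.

t_s ≈ 1 s

Comparing s^2 + 8s + 144 to s^2 + 2ζωₙs + ωₙ²: ωₙ = 12 rad/s and ζ = 8/(2·12) ≈ 0.3333.
ζωₙ = 8/2 = 4, so t_s ≈ 4/(ζωₙ) = 4/4 = 1 s.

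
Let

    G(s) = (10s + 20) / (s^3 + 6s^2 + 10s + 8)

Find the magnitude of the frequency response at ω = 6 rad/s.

Substitute s = j6: numerator = 20 + j60, denominator = -208 - j156.
|G(j6)| = |20 + j60| / |-208 - j156| = 63.246 / 260 ≈ 0.2433.

|G(j6)| ≈ 0.2433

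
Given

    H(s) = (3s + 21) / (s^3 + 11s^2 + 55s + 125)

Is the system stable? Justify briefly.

stable

The denominator s^3 + 11s^2 + 55s + 125 factors as (s^2 + 6s + 25)(s + 5), giving poles at s = -3 + 4j, -3 - 4j, -5.
Since all poles lie strictly in the left half-plane, the system is stable.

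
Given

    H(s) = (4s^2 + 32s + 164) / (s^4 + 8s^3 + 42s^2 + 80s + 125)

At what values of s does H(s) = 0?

Set the numerator to zero: 4s^2 + 32s + 164 = 0, i.e. 4·(s^2 + 8s + 41) = 0.
Factoring: (s^2 + 8s + 41) = 0.

s = -4 + 5j, -4 - 5j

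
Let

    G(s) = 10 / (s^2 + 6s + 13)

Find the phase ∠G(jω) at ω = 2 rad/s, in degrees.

∠G(j2) ≈ -53.13°

At s = j2: numerator = 10, denominator = 9 + j12.
∠G = ∠num − ∠den = 0° − (53.130°) = -53.13°.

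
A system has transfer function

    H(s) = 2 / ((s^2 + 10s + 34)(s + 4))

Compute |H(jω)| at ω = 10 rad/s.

Substitute s = j10: numerator = 2, denominator = -1264 - j260.
|H(j10)| = |2| / |-1264 - j260| = 2 / 1290.5 ≈ 0.001550.

|H(j10)| ≈ 0.001550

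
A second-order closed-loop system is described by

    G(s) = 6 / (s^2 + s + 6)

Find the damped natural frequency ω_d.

Comparing s^2 + s + 6 to s^2 + 2ζωₙs + ωₙ²: ωₙ = √6 ≈ 2.449 rad/s and ζ = 1/(2·√6) ≈ 0.2041.
ζωₙ = 1/2 = 0.5, so ω_d = ωₙ√(1−ζ²) = √(ωₙ² − (ζωₙ)²) = √(6 − 0.5²) = √5.75 ≈ 2.398 rad/s.

ω_d ≈ 2.398 rad/s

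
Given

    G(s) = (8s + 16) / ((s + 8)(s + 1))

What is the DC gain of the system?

Set s = 0: G(0) = (16) / (8) = 2.

G(0) = 2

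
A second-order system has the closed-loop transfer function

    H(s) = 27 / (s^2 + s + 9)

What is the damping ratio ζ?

ζ ≈ 0.1667

Compare the denominator to the standard form s^2 + 2ζωₙs + ωₙ².
ωₙ² = 9, so ωₙ = 3 rad/s.
2ζωₙ = 1, so ζ = 1/(2·3) ≈ 0.1667.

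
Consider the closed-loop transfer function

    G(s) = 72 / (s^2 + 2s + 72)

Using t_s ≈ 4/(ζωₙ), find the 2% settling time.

t_s ≈ 4 s

Comparing s^2 + 2s + 72 to s^2 + 2ζωₙs + ωₙ²: ωₙ = √72 ≈ 8.485 rad/s and ζ = 2/(2·√72) ≈ 0.1179.
ζωₙ = 2/2 = 1, so t_s ≈ 4/(ζωₙ) = 4/1 = 4 s.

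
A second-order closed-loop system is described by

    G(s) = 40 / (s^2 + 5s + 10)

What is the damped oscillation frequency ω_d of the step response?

Comparing s^2 + 5s + 10 to s^2 + 2ζωₙs + ωₙ²: ωₙ = √10 ≈ 3.162 rad/s and ζ = 5/(2·√10) ≈ 0.7906.
ζωₙ = 5/2 = 2.5, so ω_d = ωₙ√(1−ζ²) = √(ωₙ² − (ζωₙ)²) = √(10 − 2.5²) = √3.75 ≈ 1.936 rad/s.

ω_d ≈ 1.936 rad/s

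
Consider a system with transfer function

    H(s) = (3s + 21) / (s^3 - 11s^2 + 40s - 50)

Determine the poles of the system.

The poles are the roots of the denominator s^3 - 11s^2 + 40s - 50 = 0.
Trying s = 5: the polynomial evaluates to 0, so (s - 5) is a factor.
Dividing out leaves s^2 - 6s + 10 = 0.
The quadratic formula then gives s = 3 ± 1j.

s = 3 + j, 3 - j, 5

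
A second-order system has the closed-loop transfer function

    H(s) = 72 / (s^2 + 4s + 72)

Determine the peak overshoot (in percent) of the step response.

Comparing s^2 + 4s + 72 to s^2 + 2ζωₙs + ωₙ²: ωₙ = √72 ≈ 8.485 rad/s and ζ = 4/(2·√72) ≈ 0.2357.
%OS = 100·exp(−πζ/√(1−ζ²)) = 100·exp(−π·0.2357/√(1−0.2357²)) ≈ 46.7%.

%OS ≈ 46.7%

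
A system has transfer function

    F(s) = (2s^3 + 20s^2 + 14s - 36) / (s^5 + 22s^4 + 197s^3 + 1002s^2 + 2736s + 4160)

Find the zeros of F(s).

s = -2, -9, 1

Set the numerator to zero: 2s^3 + 20s^2 + 14s - 36 = 0, i.e. 2·(s^3 + 10s^2 + 7s - 18) = 0.
Factoring: (s + 2)(s + 9)(s - 1) = 0.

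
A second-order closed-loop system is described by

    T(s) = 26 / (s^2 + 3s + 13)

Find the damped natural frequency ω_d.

Comparing s^2 + 3s + 13 to s^2 + 2ζωₙs + ωₙ²: ωₙ = √13 ≈ 3.606 rad/s and ζ = 3/(2·√13) ≈ 0.4160.
ζωₙ = 3/2 = 1.5, so ω_d = ωₙ√(1−ζ²) = √(ωₙ² − (ζωₙ)²) = √(13 − 1.5²) = √10.75 ≈ 3.279 rad/s.

ω_d ≈ 3.279 rad/s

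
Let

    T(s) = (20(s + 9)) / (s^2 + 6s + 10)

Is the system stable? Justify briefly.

stable

The poles can be read from the denominator factors: s = -3 ± j.
Since all poles lie strictly in the left half-plane, the system is stable.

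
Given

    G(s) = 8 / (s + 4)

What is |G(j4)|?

Substitute s = j4: numerator = 8, denominator = 4 + j4.
|G(j4)| = |8| / |4 + j4| = 8 / 5.6569 ≈ 1.414.

|G(j4)| ≈ 1.414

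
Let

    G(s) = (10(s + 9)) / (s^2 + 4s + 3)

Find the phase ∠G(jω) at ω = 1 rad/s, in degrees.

At s = j1: numerator = 90 + j10, denominator = 2 + j4.
∠G = ∠num − ∠den = 6.3402° − (63.435°) = -57.09°.

∠G(j1) ≈ -57.09°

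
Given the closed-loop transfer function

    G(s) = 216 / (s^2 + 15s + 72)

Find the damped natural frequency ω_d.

Comparing s^2 + 15s + 72 to s^2 + 2ζωₙs + ωₙ²: ωₙ = √72 ≈ 8.485 rad/s and ζ = 15/(2·√72) ≈ 0.8839.
ζωₙ = 15/2 = 7.5, so ω_d = ωₙ√(1−ζ²) = √(ωₙ² − (ζωₙ)²) = √(72 − 7.5²) = √15.75 ≈ 3.969 rad/s.

ω_d ≈ 3.969 rad/s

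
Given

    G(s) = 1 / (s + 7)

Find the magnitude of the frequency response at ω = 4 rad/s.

Substitute s = j4: numerator = 1, denominator = 7 + j4.
|G(j4)| = |1| / |7 + j4| = 1 / 8.0623 ≈ 0.1240.

|G(j4)| ≈ 0.1240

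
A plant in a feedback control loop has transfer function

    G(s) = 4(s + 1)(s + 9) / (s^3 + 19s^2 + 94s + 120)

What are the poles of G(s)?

s = -2, -12, -5

The poles are the roots of the denominator s^3 + 19s^2 + 94s + 120 = 0.
Trying s = -2: the polynomial evaluates to 0, so (s + 2) is a factor.
Dividing out leaves s^2 + 17s + 60 = 0.
Factoring the quadratic: (s + 12)(s + 5) = 0.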